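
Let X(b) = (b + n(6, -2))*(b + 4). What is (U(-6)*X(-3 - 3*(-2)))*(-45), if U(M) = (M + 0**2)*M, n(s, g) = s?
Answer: -102060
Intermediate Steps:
U(M) = M**2 (U(M) = (M + 0)*M = M*M = M**2)
X(b) = (4 + b)*(6 + b) (X(b) = (b + 6)*(b + 4) = (6 + b)*(4 + b) = (4 + b)*(6 + b))
(U(-6)*X(-3 - 3*(-2)))*(-45) = ((-6)**2*(24 + (-3 - 3*(-2))**2 + 10*(-3 - 3*(-2))))*(-45) = (36*(24 + (-3 + 6)**2 + 10*(-3 + 6)))*(-45) = (36*(24 + 3**2 + 10*3))*(-45) = (36*(24 + 9 + 30))*(-45) = (36*63)*(-45) = 2268*(-45) = -102060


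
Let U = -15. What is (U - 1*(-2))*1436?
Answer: -18668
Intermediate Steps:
(U - 1*(-2))*1436 = (-15 - 1*(-2))*1436 = (-15 + 2)*1436 = -13*1436 = -18668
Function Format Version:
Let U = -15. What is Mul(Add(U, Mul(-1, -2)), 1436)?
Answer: -18668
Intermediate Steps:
Mul(Add(U, Mul(-1, -2)), 1436) = Mul(Add(-15, Mul(-1, -2)), 1436) = Mul(Add(-15, 2), 1436) = Mul(-13, 1436) = -18668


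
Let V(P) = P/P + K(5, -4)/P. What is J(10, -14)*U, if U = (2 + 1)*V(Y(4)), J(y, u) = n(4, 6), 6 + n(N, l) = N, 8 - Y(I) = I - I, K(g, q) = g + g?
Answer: -27/2 ≈ -13.500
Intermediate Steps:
K(g, q) = 2*g
Y(I) = 8 (Y(I) = 8 - (I - I) = 8 - 1*0 = 8 + 0 = 8)
n(N, l) = -6 + N
J(y, u) = -2 (J(y, u) = -6 + 4 = -2)
V(P) = 1 + 10/P (V(P) = P/P + (2*5)/P = 1 + 10/P)
U = 27/4 (U = (2 + 1)*((10 + 8)/8) = 3*((⅛)*18) = 3*(9/4) = 27/4 ≈ 6.7500)
J(10, -14)*U = -2*27/4 = -27/2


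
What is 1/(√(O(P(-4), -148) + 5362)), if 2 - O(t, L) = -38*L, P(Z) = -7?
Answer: -I*√65/130 ≈ -0.062017*I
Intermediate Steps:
O(t, L) = 2 + 38*L (O(t, L) = 2 - (-38)*L = 2 + 38*L)
1/(√(O(P(-4), -148) + 5362)) = 1/(√((2 + 38*(-148)) + 5362)) = 1/(√((2 - 5624) + 5362)) = 1/(√(-5622 + 5362)) = 1/(√(-260)) = 1/(2*I*√65) = -I*√65/130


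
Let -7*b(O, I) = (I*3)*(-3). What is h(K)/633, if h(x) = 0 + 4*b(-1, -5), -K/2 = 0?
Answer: -60/1477 ≈ -0.040623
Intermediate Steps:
b(O, I) = 9*I/7 (b(O, I) = -I*3*(-3)/7 = -3*I*(-3)/7 = -(-9)*I/7 = 9*I/7)
K = 0 (K = -2*0 = 0)
h(x) = -180/7 (h(x) = 0 + 4*((9/7)*(-5)) = 0 + 4*(-45/7) = 0 - 180/7 = -180/7)
h(K)/633 = -180/7/633 = -180/7*1/633 = -60/1477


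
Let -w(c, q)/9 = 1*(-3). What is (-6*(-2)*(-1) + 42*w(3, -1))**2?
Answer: 1258884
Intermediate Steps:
w(c, q) = 27 (w(c, q) = -9*(-3) = 27)
(-6*(-2)*(-1) + 42*w(3, -1))**2 = (-6*(-2)*(-1) + 42*27)**2 = (12*(-1) + 1134)**2 = (-12 + 1134)**2 = 1122**2 = 1258884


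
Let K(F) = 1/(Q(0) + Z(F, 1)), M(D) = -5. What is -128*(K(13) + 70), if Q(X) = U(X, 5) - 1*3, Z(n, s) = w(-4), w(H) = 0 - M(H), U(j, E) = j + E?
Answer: -62848/7 ≈ -8978.3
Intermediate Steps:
U(j, E) = E + j
w(H) = 5 (w(H) = 0 - 1*(-5) = 0 + 5 = 5)
Z(n, s) = 5
Q(X) = 2 + X (Q(X) = (5 + X) - 1*3 = (5 + X) - 3 = 2 + X)
K(F) = ⅐ (K(F) = 1/((2 + 0) + 5) = 1/(2 + 5) = 1/7 = ⅐)
-128*(K(13) + 70) = -128*(⅐ + 70) = -128*491/7 = -62848/7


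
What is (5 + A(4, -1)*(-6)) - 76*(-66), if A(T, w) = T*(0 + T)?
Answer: 4925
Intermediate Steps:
A(T, w) = T² (A(T, w) = T*T = T²)
(5 + A(4, -1)*(-6)) - 76*(-66) = (5 + 4²*(-6)) - 76*(-66) = (5 + 16*(-6)) + 5016 = (5 - 96) + 5016 = -91 + 5016 = 4925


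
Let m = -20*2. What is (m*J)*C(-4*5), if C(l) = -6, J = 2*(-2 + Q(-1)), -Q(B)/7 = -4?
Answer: 12480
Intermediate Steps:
Q(B) = 28 (Q(B) = -7*(-4) = 28)
m = -40
J = 52 (J = 2*(-2 + 28) = 2*26 = 52)
(m*J)*C(-4*5) = -40*52*(-6) = -2080*(-6) = 12480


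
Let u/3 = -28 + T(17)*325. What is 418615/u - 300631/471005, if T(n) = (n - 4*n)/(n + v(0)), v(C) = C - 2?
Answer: -198191602844/1600945995 ≈ -123.80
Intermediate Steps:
v(C) = -2 + C
T(n) = -3*n/(-2 + n) (T(n) = (n - 4*n)/(n + (-2 + 0)) = (-3*n)/(n - 2) = (-3*n)/(-2 + n) = -3*n/(-2 + n))
u = -3399 (u = 3*(-28 - 3*17/(-2 + 17)*325) = 3*(-28 - 3*17/15*325) = 3*(-28 - 3*17*1/15*325) = 3*(-28 - 17/5*325) = 3*(-28 - 1105) = 3*(-1133) = -3399)
418615/u - 300631/471005 = 418615/(-3399) - 300631/471005 = 418615*(-1/3399) - 300631*1/471005 = -418615/3399 - 300631/471005 = -198191602844/1600945995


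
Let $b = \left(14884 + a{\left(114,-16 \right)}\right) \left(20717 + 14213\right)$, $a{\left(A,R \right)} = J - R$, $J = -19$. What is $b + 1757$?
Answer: $519795087$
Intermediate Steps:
$a{\left(A,R \right)} = -19 - R$
$b = 519793330$ ($b = \left(14884 - 3\right) \left(20717 + 14213\right) = \left(14884 + \left(-19 + 16\right)\right) 34930 = \left(14884 - 3\right) 34930 = 14881 \cdot 34930 = 519793330$)
$b + 1757 = 519793330 + 1757 = 519795087$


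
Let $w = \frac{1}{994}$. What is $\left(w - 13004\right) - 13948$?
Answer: $- \frac{26790287}{994} \approx -26952.0$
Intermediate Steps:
$w = \frac{1}{994} \approx 0.001006$
$\left(w - 13004\right) - 13948 = \left(\frac{1}{994} - 13004\right) - 13948 = - \frac{12925975}{994} - 13948 = - \frac{26790287}{994}$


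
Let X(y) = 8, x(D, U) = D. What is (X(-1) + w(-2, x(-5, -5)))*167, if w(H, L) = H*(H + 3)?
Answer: 1002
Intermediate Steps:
w(H, L) = H*(3 + H)
(X(-1) + w(-2, x(-5, -5)))*167 = (8 - 2*(3 - 2))*167 = (8 - 2*1)*167 = (8 - 2)*167 = 6*167 = 1002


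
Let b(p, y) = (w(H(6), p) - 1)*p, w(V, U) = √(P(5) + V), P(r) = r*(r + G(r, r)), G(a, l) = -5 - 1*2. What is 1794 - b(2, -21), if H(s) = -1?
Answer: 1796 - 2*I*√11 ≈ 1796.0 - 6.6332*I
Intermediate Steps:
G(a, l) = -7 (G(a, l) = -5 - 2 = -7)
P(r) = r*(-7 + r) (P(r) = r*(r - 7) = r*(-7 + r))
w(V, U) = √(-10 + V) (w(V, U) = √(5*(-7 + 5) + V) = √(5*(-2) + V) = √(-10 + V))
b(p, y) = p*(-1 + I*√11) (b(p, y) = (√(-10 - 1) - 1)*p = (√(-11) - 1)*p = (I*√11 - 1)*p = (-1 + I*√11)*p = p*(-1 + I*√11))
1794 - b(2, -21) = 1794 - 2*(-1 + I*√11) = 1794 - (-2 + 2*I*√11) = 1794 + (2 - 2*I*√11) = 1796 - 2*I*√11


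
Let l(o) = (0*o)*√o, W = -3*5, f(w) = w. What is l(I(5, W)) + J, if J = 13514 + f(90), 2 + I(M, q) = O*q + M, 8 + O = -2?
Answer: 13604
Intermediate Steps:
O = -10 (O = -8 - 2 = -10)
W = -15
I(M, q) = -2 + M - 10*q (I(M, q) = -2 + (-10*q + M) = -2 + (M - 10*q) = -2 + M - 10*q)
l(o) = 0 (l(o) = 0*√o = 0)
J = 13604 (J = 13514 + 90 = 13604)
l(I(5, W)) + J = 0 + 13604 = 13604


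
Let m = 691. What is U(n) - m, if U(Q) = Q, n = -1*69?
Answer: -760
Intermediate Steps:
n = -69
U(n) - m = -69 - 1*691 = -69 - 691 = -760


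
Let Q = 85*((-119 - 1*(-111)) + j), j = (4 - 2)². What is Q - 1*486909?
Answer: -487249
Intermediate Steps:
j = 4 (j = 2² = 4)
Q = -340 (Q = 85*((-119 - 1*(-111)) + 4) = 85*((-119 + 111) + 4) = 85*(-8 + 4) = 85*(-4) = -340)
Q - 1*486909 = -340 - 1*486909 = -340 - 486909 = -487249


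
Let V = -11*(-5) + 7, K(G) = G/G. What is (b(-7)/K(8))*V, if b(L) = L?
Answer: -434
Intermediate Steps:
K(G) = 1
V = 62 (V = 55 + 7 = 62)
(b(-7)/K(8))*V = -7/1*62 = -7*1*62 = -7*62 = -434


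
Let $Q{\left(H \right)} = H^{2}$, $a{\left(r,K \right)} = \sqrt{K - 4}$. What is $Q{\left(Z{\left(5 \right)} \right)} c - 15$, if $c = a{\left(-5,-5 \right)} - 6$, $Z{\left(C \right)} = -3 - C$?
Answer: $-399 + 192 i \approx -399.0 + 192.0 i$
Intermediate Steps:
$a{\left(r,K \right)} = \sqrt{-4 + K}$
$c = -6 + 3 i$ ($c = \sqrt{-4 - 5} - 6 = \sqrt{-9} - 6 = 3 i - 6 = -6 + 3 i \approx -6.0 + 3.0 i$)
$Q{\left(Z{\left(5 \right)} \right)} c - 15 = \left(-3 - 5\right)^{2} \left(-6 + 3 i\right) - 15 = \left(-8\right)^{2} \left(-6 + 3 i\right) - 15 = 64 \left(-6 + 3 i\right) - 15 = \left(-384 + 192 i\right) - 15 = -399 + 192 i$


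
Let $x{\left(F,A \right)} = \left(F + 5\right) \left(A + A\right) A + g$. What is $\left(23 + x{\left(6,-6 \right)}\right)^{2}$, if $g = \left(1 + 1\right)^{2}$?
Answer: $670761$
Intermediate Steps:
$g = 4$ ($g = 2^{2} = 4$)
$x{\left(F,A \right)} = 4 + 2 A^{2} \left(5 + F\right)$ ($x{\left(F,A \right)} = \left(F + 5\right) \left(A + A\right) A + 4 = \left(5 + F\right) 2 A A + 4 = 2 A \left(5 + F\right) A + 4 = 2 A^{2} \left(5 + F\right) + 4 = 4 + 2 A^{2} \left(5 + F\right)$)
$\left(23 + x{\left(6,-6 \right)}\right)^{2} = \left(23 + \left(4 + 10 \left(-6\right)^{2} + 2 \cdot 6 \left(-6\right)^{2}\right)\right)^{2} = \left(23 + \left(4 + 10 \cdot 36 + 2 \cdot 6 \cdot 36\right)\right)^{2} = \left(23 + \left(4 + 360 + 432\right)\right)^{2} = \left(23 + 796\right)^{2} = 819^{2} = 670761$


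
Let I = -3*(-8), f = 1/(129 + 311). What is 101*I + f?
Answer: 1066561/440 ≈ 2424.0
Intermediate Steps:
f = 1/440 ≈ 0.0022727
I = 24
101*I + f = 101*24 + 1/440 = 2424 + 1/440 = 1066561/440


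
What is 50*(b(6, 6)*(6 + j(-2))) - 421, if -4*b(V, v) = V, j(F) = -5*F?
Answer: -1621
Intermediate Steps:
b(V, v) = -V/4
50*(b(6, 6)*(6 + j(-2))) - 421 = 50*((-¼*6)*(6 - 5*(-2))) - 421 = 50*(-3*(6 + 10)/2) - 421 = 50*(-3/2*16) - 421 = 50*(-24) - 421 = -1200 - 421 = -1621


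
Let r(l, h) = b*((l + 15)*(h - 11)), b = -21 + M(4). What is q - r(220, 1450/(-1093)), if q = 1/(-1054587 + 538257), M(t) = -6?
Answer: -44139081902143/564348690 ≈ -78212.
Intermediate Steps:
b = -27 (b = -21 - 6 = -27)
r(l, h) = -27*(-11 + h)*(15 + l) (r(l, h) = -27*(l + 15)*(h - 11) = -27*(15 + l)*(-11 + h) = -27*(-11 + h)*(15 + l))
q = -1/516330 (q = 1/(-516330) = -1/516330 ≈ -1.9367e-6)
q - r(220, 1450/(-1093)) = -1/516330 - (4455 - 587250/(-1093) + 297*220 - 27*1450/(-1093)*220) = -1/516330 - (4455 - 587250*(-1)/1093 + 65340 - 27*1450*(-1/1093)*220) = -1/516330 - (4455 - 405*(-1450/1093) + 65340 - 27*(-1450/1093)*220) = -1/516330 - (4455 + 587250/1093 + 65340 + 8613000/1093) = -1/516330 - 1*85486185/1093 = -1/516330 - 85486185/1093 = -44139081902143/564348690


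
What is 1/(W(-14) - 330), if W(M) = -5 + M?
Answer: -1/349 ≈ -0.0028653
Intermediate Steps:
1/(W(-14) - 330) = 1/((-5 - 14) - 330) = 1/(-19 - 330) = 1/(-349) = -1/349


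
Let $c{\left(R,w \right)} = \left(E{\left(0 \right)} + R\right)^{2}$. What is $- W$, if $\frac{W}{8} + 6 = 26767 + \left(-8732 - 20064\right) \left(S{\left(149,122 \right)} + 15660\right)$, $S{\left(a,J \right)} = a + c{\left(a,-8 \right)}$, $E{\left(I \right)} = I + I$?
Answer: $8756073592$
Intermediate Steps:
$E{\left(I \right)} = 2 I$
$c{\left(R,w \right)} = R^{2}$ ($c{\left(R,w \right)} = \left(2 \cdot 0 + R\right)^{2} = \left(0 + R\right)^{2} = R^{2}$)
$S{\left(a,J \right)} = a + a^{2}$
$W = -8756073592$ ($W = -48 + 8 \left(26767 + \left(-8732 - 20064\right) \left(149 \left(1 + 149\right) + 15660\right)\right) = -48 + 8 \left(26767 - 28796 \left(149 \cdot 150 + 15660\right)\right) = -48 + 8 \left(26767 - 28796 \left(22350 + 15660\right)\right) = -48 + 8 \left(26767 - 1094535960\right) = -48 + 8 \left(-1094509193\right) = -48 - 8756073544 = -8756073592$)
$- W = \left(-1\right) \left(-8756073592\right) = 8756073592$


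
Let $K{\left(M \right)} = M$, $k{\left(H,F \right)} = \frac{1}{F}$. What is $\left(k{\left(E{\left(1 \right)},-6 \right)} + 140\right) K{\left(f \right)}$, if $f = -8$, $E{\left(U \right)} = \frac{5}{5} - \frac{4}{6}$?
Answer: $- \frac{3356}{3} \approx -1118.7$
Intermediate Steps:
$E{\left(U \right)} = \frac{1}{3}$ ($E{\left(U \right)} = 5 \cdot \frac{1}{5} - \frac{2}{3} = 1 - \frac{2}{3} = \frac{1}{3}$)
$\left(k{\left(E{\left(1 \right)},-6 \right)} + 140\right) K{\left(f \right)} = \left(\frac{1}{-6} + 140\right) \left(-8\right) = \left(- \frac{1}{6} + 140\right) \left(-8\right) = \frac{839}{6} \left(-8\right) = - \frac{3356}{3}$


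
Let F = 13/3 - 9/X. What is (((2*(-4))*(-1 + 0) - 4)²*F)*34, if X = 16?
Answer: 6154/3 ≈ 2051.3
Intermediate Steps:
F = 181/48 (F = 13/3 - 9/16 = 181/48 ≈ 3.7708)
(((2*(-4))*(-1 + 0) - 4)²*F)*34 = (((2*(-4))*(-1 + 0) - 4)²*(181/48))*34 = ((-8*(-1) - 4)²*(181/48))*34 = ((8 - 4)²*(181/48))*34 = (4²*(181/48))*34 = (16*(181/48))*34 = (181/3)*34 = 6154/3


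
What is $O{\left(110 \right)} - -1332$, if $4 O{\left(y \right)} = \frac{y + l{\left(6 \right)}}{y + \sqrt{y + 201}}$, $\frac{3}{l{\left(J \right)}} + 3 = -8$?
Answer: $\frac{31411931}{23578} - \frac{1207 \sqrt{311}}{518716} \approx 1332.2$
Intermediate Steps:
$l{\left(J \right)} = - \frac{3}{11}$ ($l{\left(J \right)} = \frac{3}{-3 - 8} = \frac{3}{-11} = 3 \left(- \frac{1}{11}\right) = - \frac{3}{11}$)
$O{\left(y \right)} = \frac{- \frac{3}{11} + y}{4 \left(y + \sqrt{201 + y}\right)}$ ($O{\left(y \right)} = \frac{\left(y - \frac{3}{11}\right) \frac{1}{y + \sqrt{y + 201}}}{4} = \frac{\left(- \frac{3}{11} + y\right) \frac{1}{y + \sqrt{201 + y}}}{4} = \frac{\frac{1}{y + \sqrt{201 + y}} \left(- \frac{3}{11} + y\right)}{4} = \frac{- \frac{3}{11} + y}{4 \left(y + \sqrt{201 + y}\right)}$)
$O{\left(110 \right)} - -1332 = \frac{- \frac{3}{44} + \frac{1}{4} \cdot 110}{110 + \sqrt{201 + 110}} - -1332 = \frac{- \frac{3}{44} + \frac{55}{2}}{110 + \sqrt{311}} + 1332 = \frac{1}{110 + \sqrt{311}} \cdot \frac{1207}{44} + 1332 = \frac{1207}{44 \left(110 + \sqrt{311}\right)} + 1332 = 1332 + \frac{1207}{44 \left(110 + \sqrt{311}\right)}$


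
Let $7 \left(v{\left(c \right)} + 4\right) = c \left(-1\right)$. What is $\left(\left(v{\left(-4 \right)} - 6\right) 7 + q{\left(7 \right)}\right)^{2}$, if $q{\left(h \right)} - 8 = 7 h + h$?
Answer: $4$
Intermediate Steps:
$v{\left(c \right)} = -4 - \frac{c}{7}$ ($v{\left(c \right)} = -4 + \frac{c \left(-1\right)}{7} = -4 + \frac{\left(-1\right) c}{7} = -4 - \frac{c}{7}$)
$q{\left(h \right)} = 8 + 8 h$ ($q{\left(h \right)} = 8 + \left(7 h + h\right) = 8 + 8 h$)
$\left(\left(v{\left(-4 \right)} - 6\right) 7 + q{\left(7 \right)}\right)^{2} = \left(\left(\left(-4 - - \frac{4}{7}\right) - 6\right) 7 + \left(8 + 8 \cdot 7\right)\right)^{2} = \left(\left(\left(-4 + \frac{4}{7}\right) - 6\right) 7 + \left(8 + 56\right)\right)^{2} = \left(\left(- \frac{24}{7} - 6\right) 7 + 64\right)^{2} = \left(\left(- \frac{66}{7}\right) 7 + 64\right)^{2} = \left(-66 + 64\right)^{2} = \left(-2\right)^{2} = 4$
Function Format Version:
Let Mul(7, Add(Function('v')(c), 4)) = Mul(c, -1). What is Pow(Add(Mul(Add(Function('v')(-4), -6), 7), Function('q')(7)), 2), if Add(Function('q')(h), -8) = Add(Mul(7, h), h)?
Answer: 4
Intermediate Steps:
Function('v')(c) = Add(-4, Mul(Rational(-1, 7), c)) (Function('v')(c) = Add(-4, Mul(Rational(1, 7), Mul(c, -1))) = Add(-4, Mul(Rational(1, 7), Mul(-1, c))) = Add(-4, Mul(Rational(-1, 7), c)))
Function('q')(h) = Add(8, Mul(8, h)) (Function('q')(h) = Add(8, Add(Mul(7, h), h)) = Add(8, Mul(8, h)))
Pow(Add(Mul(Add(Function('v')(-4), -6), 7), Function('q')(7)), 2) = Pow(Add(Mul(Add(Add(-4, Mul(Rational(-1, 7), -4)), -6), 7), Add(8, Mul(8, 7))), 2) = Pow(Add(Mul(Add(Add(-4, Rational(4, 7)), -6), 7), Add(8, 56)), 2) = Pow(Add(Mul(Add(Rational(-24, 7), -6), 7), 64), 2) = Pow(Add(Mul(Rational(-66, 7), 7), 64), 2) = Pow(Add(-66, 64), 2) = Pow(-2, 2) = 4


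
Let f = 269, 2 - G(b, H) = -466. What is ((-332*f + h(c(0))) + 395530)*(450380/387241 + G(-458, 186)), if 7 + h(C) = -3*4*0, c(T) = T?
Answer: 55632886429120/387241 ≈ 1.4366e+8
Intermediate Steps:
G(b, H) = 468 (G(b, H) = 2 - 1*(-466) = 2 + 466 = 468)
h(C) = -7 (h(C) = -7 - 3*4*0 = -7 - 12*0 = -7 + 0 = -7)
((-332*f + h(c(0))) + 395530)*(450380/387241 + G(-458, 186)) = ((-332*269 - 7) + 395530)*(450380/387241 + 468) = ((-89308 - 7) + 395530)*(450380*(1/387241) + 468) = (-89315 + 395530)*(450380/387241 + 468) = 306215*(181679168/387241) = 55632886429120/387241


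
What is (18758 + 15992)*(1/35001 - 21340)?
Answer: -25955516530250/35001 ≈ -7.4157e+8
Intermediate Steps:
(18758 + 15992)*(1/35001 - 21340) = 34750*(1/35001 - 21340) = 34750*(-746921339/35001) = -25955516530250/35001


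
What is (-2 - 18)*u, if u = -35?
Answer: 700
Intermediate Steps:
(-2 - 18)*u = (-2 - 18)*(-35) = -20*(-35) = 700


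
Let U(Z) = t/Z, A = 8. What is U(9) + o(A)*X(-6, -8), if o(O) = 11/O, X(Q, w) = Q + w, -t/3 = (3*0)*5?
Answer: -77/4 ≈ -19.250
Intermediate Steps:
t = 0 (t = -3*3*0*5 = -0*5 = -3*0 = 0)
U(Z) = 0 (U(Z) = 0/Z = 0)
U(9) + o(A)*X(-6, -8) = 0 + (11/8)*(-6 - 8) = 0 + (11*(⅛))*(-14) = 0 + (11/8)*(-14) = 0 - 77/4 = -77/4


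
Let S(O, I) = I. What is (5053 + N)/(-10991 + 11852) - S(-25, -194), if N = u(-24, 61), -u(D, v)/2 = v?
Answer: 171965/861 ≈ 199.73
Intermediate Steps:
u(D, v) = -2*v
N = -122 (N = -2*61 = -122)
(5053 + N)/(-10991 + 11852) - S(-25, -194) = (5053 - 122)/(-10991 + 11852) - 1*(-194) = 4931/861 + 194 = 171965/861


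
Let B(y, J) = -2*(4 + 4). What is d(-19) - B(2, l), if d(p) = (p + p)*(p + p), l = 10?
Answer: 1460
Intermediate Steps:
d(p) = 4*p² (d(p) = (2*p)*(2*p) = 4*p²)
B(y, J) = -16 (B(y, J) = -2*8 = -16)
d(-19) - B(2, l) = 4*(-19)² - 1*(-16) = 4*361 + 16 = 1444 + 16 = 1460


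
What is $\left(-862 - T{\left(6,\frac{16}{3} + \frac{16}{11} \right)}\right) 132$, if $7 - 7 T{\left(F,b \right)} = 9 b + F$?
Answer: $- \frac{788556}{7} \approx -1.1265 \cdot 10^{5}$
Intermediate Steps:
$T{\left(F,b \right)} = 1 - \frac{9 b}{7} - \frac{F}{7}$ ($T{\left(F,b \right)} = 1 - \frac{9 b + F}{7} = 1 - \frac{F + 9 b}{7} = 1 - \left(\frac{F}{7} + \frac{9 b}{7}\right) = 1 - \frac{9 b}{7} - \frac{F}{7}$)
$\left(-862 - T{\left(6,\frac{16}{3} + \frac{16}{11} \right)}\right) 132 = \left(-862 - \left(1 - \frac{9 \left(\frac{16}{3} + \frac{16}{11}\right)}{7} - \frac{6}{7}\right)\right) 132 = \left(-862 - \left(1 - \frac{96}{11} - \frac{6}{7}\right)\right) 132 = \left(-862 - - \frac{661}{77}\right) 132 = \left(-862 + \frac{661}{77}\right) 132 = \left(- \frac{65713}{77}\right) 132 = - \frac{788556}{7}$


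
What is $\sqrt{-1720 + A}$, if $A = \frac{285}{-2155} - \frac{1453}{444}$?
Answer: $\frac{i \sqrt{15777848464671}}{95682} \approx 41.514 i$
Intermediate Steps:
$A = - \frac{651551}{191364}$ ($A = 285 \left(- \frac{1}{2155}\right) - \frac{1453}{444} = - \frac{57}{431} - \frac{1453}{444} = - \frac{651551}{191364} \approx -3.4048$)
$\sqrt{-1720 + A} = \sqrt{-1720 - \frac{651551}{191364}} = \sqrt{- \frac{329797631}{191364}} = \frac{i \sqrt{15777848464671}}{95682}$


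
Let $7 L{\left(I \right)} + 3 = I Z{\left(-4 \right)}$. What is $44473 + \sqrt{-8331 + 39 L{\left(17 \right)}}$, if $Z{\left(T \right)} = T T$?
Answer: $44473 + \frac{3 i \sqrt{37198}}{7} \approx 44473.0 + 82.658 i$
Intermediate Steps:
$Z{\left(T \right)} = T^{2}$
$L{\left(I \right)} = - \frac{3}{7} + \frac{16 I}{7}$ ($L{\left(I \right)} = - \frac{3}{7} + \frac{I \left(-4\right)^{2}}{7} = - \frac{3}{7} + \frac{I 16}{7} = - \frac{3}{7} + \frac{16 I}{7}$)
$44473 + \sqrt{-8331 + 39 L{\left(17 \right)}} = 44473 + \sqrt{-8331 + 39 \left(- \frac{3}{7} + \frac{16}{7} \cdot 17\right)} = 44473 + \sqrt{-8331 + 39 \left(- \frac{3}{7} + \frac{272}{7}\right)} = 44473 + \sqrt{-8331 + 39 \cdot \frac{269}{7}} = 44473 + \sqrt{-8331 + \frac{10491}{7}} = 44473 + \sqrt{- \frac{47826}{7}} = 44473 + \frac{3 i \sqrt{37198}}{7}$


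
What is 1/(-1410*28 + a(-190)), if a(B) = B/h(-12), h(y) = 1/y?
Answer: -1/37200 ≈ -2.6882e-5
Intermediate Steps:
a(B) = -12*B (a(B) = B/(1/(-12)) = B/(-1/12) = B*(-12) = -12*B)
1/(-1410*28 + a(-190)) = 1/(-1410*28 - 12*(-190)) = 1/(-39480 + 2280) = 1/(-37200) = -1/37200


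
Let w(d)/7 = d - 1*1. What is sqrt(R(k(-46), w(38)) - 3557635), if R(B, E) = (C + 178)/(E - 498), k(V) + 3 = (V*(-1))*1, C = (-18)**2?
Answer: I*sqrt(203215788813)/239 ≈ 1886.2*I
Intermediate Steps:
C = 324
k(V) = -3 - V (k(V) = -3 + (V*(-1))*1 = -3 - V*1 = -3 - V)
w(d) = -7 + 7*d (w(d) = 7*(d - 1*1) = 7*(d - 1) = 7*(-1 + d) = -7 + 7*d)
R(B, E) = 502/(-498 + E) (R(B, E) = (324 + 178)/(E - 498) = 502/(-498 + E))
sqrt(R(k(-46), w(38)) - 3557635) = sqrt(502/(-498 + (-7 + 7*38)) - 3557635) = sqrt(502/(-498 + (-7 + 266)) - 3557635) = sqrt(502/(-498 + 259) - 3557635) = sqrt(502/(-239) - 3557635) = sqrt(502*(-1/239) - 3557635) = sqrt(-502/239 - 3557635) = sqrt(-850275267/239) = I*sqrt(203215788813)/239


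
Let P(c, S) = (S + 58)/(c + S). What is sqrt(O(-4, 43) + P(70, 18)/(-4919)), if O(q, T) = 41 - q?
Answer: sqrt(526999042438)/108218 ≈ 6.7082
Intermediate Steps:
P(c, S) = (58 + S)/(S + c)
sqrt(O(-4, 43) + P(70, 18)/(-4919)) = sqrt((41 - 1*(-4)) + ((58 + 18)/(18 + 70))/(-4919)) = sqrt((41 + 4) + (76/88)*(-1/4919)) = sqrt(45 + ((1/88)*76)*(-1/4919)) = sqrt(45 + (19/22)*(-1/4919)) = sqrt(45 - 19/108218) = sqrt(4869791/108218) = sqrt(526999042438)/108218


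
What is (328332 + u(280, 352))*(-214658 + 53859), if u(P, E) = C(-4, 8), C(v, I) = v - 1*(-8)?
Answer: -52796100464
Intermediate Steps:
C(v, I) = 8 + v (C(v, I) = v + 8 = 8 + v)
u(P, E) = 4 (u(P, E) = 8 - 4 = 4)
(328332 + u(280, 352))*(-214658 + 53859) = (328332 + 4)*(-214658 + 53859) = 328336*(-160799) = -52796100464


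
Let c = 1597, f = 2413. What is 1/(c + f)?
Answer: 1/4010 ≈ 0.00024938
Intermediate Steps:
1/(c + f) = 1/(1597 + 2413) = 1/4010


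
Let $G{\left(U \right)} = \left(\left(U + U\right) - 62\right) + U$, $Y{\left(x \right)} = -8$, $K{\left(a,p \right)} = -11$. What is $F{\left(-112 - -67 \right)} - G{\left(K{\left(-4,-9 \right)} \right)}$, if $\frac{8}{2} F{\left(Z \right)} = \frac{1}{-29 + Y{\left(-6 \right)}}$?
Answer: $\frac{14059}{148} \approx 94.993$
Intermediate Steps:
$F{\left(Z \right)} = - \frac{1}{148}$ ($F{\left(Z \right)} = \frac{1}{4 \left(-29 - 8\right)} = \frac{1}{4 \left(-37\right)} = \frac{1}{4} \left(- \frac{1}{37}\right) = - \frac{1}{148}$)
$G{\left(U \right)} = -62 + 3 U$ ($G{\left(U \right)} = \left(2 U - 62\right) + U = \left(-62 + 2 U\right) + U = -62 + 3 U$)
$F{\left(-112 - -67 \right)} - G{\left(K{\left(-4,-9 \right)} \right)} = - \frac{1}{148} - \left(-62 + 3 \left(-11\right)\right) = - \frac{1}{148} - \left(-62 - 33\right) = - \frac{1}{148} - -95 = - \frac{1}{148} + 95 = \frac{14059}{148}$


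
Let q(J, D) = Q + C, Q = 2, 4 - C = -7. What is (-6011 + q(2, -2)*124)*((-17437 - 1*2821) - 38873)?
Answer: 260117269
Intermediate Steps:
C = 11 (C = 4 - 1*(-7) = 4 + 7 = 11)
q(J, D) = 13 (q(J, D) = 2 + 11 = 13)
(-6011 + q(2, -2)*124)*((-17437 - 1*2821) - 38873) = (-6011 + 13*124)*((-17437 - 1*2821) - 38873) = (-6011 + 1612)*((-17437 - 2821) - 38873) = -4399*(-20258 - 38873) = -4399*(-59131) = 260117269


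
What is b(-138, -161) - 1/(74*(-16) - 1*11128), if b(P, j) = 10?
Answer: 123121/12312 ≈ 10.000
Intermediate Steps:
b(-138, -161) - 1/(74*(-16) - 1*11128) = 10 - 1/(74*(-16) - 1*11128) = 10 - 1/(-1184 - 11128) = 10 - 1/(-12312) = 10 - 1*(-1/12312) = 10 + 1/12312 = 123121/12312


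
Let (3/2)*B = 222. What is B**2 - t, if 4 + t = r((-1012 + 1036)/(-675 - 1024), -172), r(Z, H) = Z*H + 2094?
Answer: 33659858/1699 ≈ 19812.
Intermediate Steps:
B = 148 (B = (2/3)*222 = 148)
r(Z, H) = 2094 + H*Z (r(Z, H) = H*Z + 2094 = 2094 + H*Z)
t = 3555038/1699 (t = -4 + (2094 - 172*(-1012 + 1036)/(-675 - 1024)) = -4 + (2094 - 4128/(-1699)) = -4 + (2094 - 4128*(-1)/1699) = -4 + (2094 - 172*(-24/1699)) = -4 + (2094 + 4128/1699) = -4 + 3561834/1699 = 3555038/1699 ≈ 2092.4)
B**2 - t = 148**2 - 1*3555038/1699 = 21904 - 3555038/1699 = 33659858/1699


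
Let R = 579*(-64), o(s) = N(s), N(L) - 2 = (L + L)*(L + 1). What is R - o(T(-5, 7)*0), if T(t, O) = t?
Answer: -37058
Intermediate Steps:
N(L) = 2 + 2*L*(1 + L) (N(L) = 2 + (L + L)*(L + 1) = 2 + (2*L)*(1 + L) = 2 + 2*L*(1 + L))
o(s) = 2 + 2*s + 2*s**2
R = -37056
R - o(T(-5, 7)*0) = -37056 - (2 + 2*(-5*0) + 2*(-5*0)**2) = -37056 - (2 + 2*0 + 2*0**2) = -37056 - (2 + 0 + 2*0) = -37056 - (2 + 0 + 0) = -37056 - 1*2 = -37056 - 2 = -37058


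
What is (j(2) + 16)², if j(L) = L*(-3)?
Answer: 100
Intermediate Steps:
j(L) = -3*L
(j(2) + 16)² = (-3*2 + 16)² = (-6 + 16)² = 10² = 100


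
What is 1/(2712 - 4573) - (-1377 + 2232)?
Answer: -1591156/1861 ≈ -855.00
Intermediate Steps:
1/(2712 - 4573) - (-1377 + 2232) = 1/(-1861) - 1*855 = -1/1861 - 855 = -1591156/1861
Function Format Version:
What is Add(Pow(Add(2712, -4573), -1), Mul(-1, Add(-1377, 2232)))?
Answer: Rational(-1591156, 1861) ≈ -855.00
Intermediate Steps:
Add(Pow(Add(2712, -4573), -1), Mul(-1, Add(-1377, 2232))) = Add(Pow(-1861, -1), Mul(-1, 855)) = Add(Rational(-1, 1861), -855) = Rational(-1591156, 1861)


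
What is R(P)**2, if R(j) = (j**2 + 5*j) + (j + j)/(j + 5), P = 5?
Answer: 2601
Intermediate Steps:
R(j) = j**2 + 5*j + 2*j/(5 + j) (R(j) = (j**2 + 5*j) + (2*j)/(5 + j) = (j**2 + 5*j) + 2*j/(5 + j) = j**2 + 5*j + 2*j/(5 + j))
R(P)**2 = (5*(27 + 5**2 + 10*5)/(5 + 5))**2 = (5*(27 + 25 + 50)/10)**2 = (5*(1/10)*102)**2 = 51**2 = 2601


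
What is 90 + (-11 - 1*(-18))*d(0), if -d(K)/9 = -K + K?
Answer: 90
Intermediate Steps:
d(K) = 0 (d(K) = -9*(-K + K) = -9*0 = 0)
90 + (-11 - 1*(-18))*d(0) = 90 + (-11 - 1*(-18))*0 = 90 + (-11 + 18)*0 = 90 + 7*0 = 90 + 0 = 90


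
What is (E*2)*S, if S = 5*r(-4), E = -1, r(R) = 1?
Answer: -10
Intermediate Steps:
S = 5 (S = 5*1 = 5)
(E*2)*S = -1*2*5 = -2*5 = -10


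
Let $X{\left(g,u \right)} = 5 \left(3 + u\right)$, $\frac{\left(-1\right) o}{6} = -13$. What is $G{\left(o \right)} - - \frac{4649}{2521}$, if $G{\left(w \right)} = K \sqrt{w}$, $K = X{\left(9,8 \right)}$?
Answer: $\frac{4649}{2521} + 55 \sqrt{78} \approx 487.59$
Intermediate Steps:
$o = 78$ ($o = \left(-6\right) \left(-13\right) = 78$)
$X{\left(g,u \right)} = 15 + 5 u$
$K = 55$ ($K = 15 + 5 \cdot 8 = 15 + 40 = 55$)
$G{\left(w \right)} = 55 \sqrt{w}$
$G{\left(o \right)} - - \frac{4649}{2521} = 55 \sqrt{78} - - \frac{4649}{2521} = 55 \sqrt{78} + \frac{4649}{2521} = \frac{4649}{2521} + 55 \sqrt{78}$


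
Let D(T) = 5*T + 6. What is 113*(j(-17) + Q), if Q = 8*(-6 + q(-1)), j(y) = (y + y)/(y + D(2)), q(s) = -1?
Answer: -2486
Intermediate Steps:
D(T) = 6 + 5*T
j(y) = 2*y/(16 + y) (j(y) = (y + y)/(y + (6 + 5*2)) = (2*y)/(y + (6 + 10)) = (2*y)/(y + 16) = (2*y)/(16 + y) = 2*y/(16 + y))
Q = -56 (Q = 8*(-6 - 1) = 8*(-7) = -56)
113*(j(-17) + Q) = 113*(2*(-17)/(16 - 17) - 56) = 113*(2*(-17)/(-1) - 56) = 113*(2*(-17)*(-1) - 56) = 113*(34 - 56) = 113*(-22) = -2486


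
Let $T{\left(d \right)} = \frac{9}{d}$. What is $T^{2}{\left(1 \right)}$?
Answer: $81$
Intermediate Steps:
$T^{2}{\left(1 \right)} = \left(\frac{9}{1}\right)^{2} = \left(9 \cdot 1\right)^{2} = 9^{2} = 81$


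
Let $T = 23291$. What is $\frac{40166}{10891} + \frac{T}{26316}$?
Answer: $\frac{1310670737}{286607556} \approx 4.5731$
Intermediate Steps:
$\frac{40166}{10891} + \frac{T}{26316} = \frac{40166}{10891} + \frac{23291}{26316} = \frac{1310670737}{286607556}$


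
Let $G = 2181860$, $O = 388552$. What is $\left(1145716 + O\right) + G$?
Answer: $3716128$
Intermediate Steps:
$\left(1145716 + O\right) + G = \left(1145716 + 388552\right) + 2181860 = 1534268 + 2181860 = 3716128$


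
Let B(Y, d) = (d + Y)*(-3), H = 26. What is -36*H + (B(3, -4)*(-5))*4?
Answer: -996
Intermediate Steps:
B(Y, d) = -3*Y - 3*d (B(Y, d) = (Y + d)*(-3) = -3*Y - 3*d)
-36*H + (B(3, -4)*(-5))*4 = -36*26 + ((-3*3 - 3*(-4))*(-5))*4 = -936 + ((-9 + 12)*(-5))*4 = -936 + (3*(-5))*4 = -936 - 15*4 = -936 - 60 = -996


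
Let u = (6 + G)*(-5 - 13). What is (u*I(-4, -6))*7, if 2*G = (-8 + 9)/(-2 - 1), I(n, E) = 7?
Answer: -5145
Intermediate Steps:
G = -1/6 (G = ((-8 + 9)/(-2 - 1))/2 = (1/(-3))/2 = (1*(-1/3))/2 = (1/2)*(-1/3) = -1/6 ≈ -0.16667)
u = -105 (u = (6 - 1/6)*(-5 - 13) = (35/6)*(-18) = -105)
(u*I(-4, -6))*7 = -105*7*7 = -735*7 = -5145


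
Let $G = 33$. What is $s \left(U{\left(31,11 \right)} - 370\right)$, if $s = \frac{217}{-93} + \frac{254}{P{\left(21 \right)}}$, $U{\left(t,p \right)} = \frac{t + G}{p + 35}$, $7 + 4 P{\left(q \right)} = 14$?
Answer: $- \frac{8475174}{161} \approx -52641.0$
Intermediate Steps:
$P{\left(q \right)} = \frac{7}{4}$ ($P{\left(q \right)} = - \frac{7}{4} + \frac{1}{4} \cdot 14 = - \frac{7}{4} + \frac{7}{2} = \frac{7}{4}$)
$U{\left(t,p \right)} = \frac{33 + t}{35 + p}$ ($U{\left(t,p \right)} = \frac{t + 33}{p + 35} = \frac{33 + t}{35 + p}$)
$s = \frac{2999}{21}$ ($s = \frac{217}{-93} + \frac{254}{\frac{7}{4}} = 217 \left(- \frac{1}{93}\right) + 254 \cdot \frac{4}{7} = - \frac{7}{3} + \frac{1016}{7} = \frac{2999}{21} \approx 142.81$)
$s \left(U{\left(31,11 \right)} - 370\right) = \frac{2999 \left(\frac{33 + 31}{35 + 11} - 370\right)}{21} = \frac{2999 \left(\frac{1}{46} \cdot 64 - 370\right)}{21} = \frac{2999 \left(\frac{32}{23} - 370\right)}{21} = \frac{2999}{21} \left(- \frac{8478}{23}\right) = - \frac{8475174}{161}$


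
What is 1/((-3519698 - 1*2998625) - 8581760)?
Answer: -1/15100083 ≈ -6.6225e-8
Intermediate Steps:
1/((-3519698 - 1*2998625) - 8581760) = 1/((-3519698 - 2998625) - 8581760) = 1/(-6518323 - 8581760) = 1/(-15100083) = -1/15100083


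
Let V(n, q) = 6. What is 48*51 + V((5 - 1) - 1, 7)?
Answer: 2454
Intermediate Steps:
48*51 + V((5 - 1) - 1, 7) = 48*51 + 6 = 2448 + 6 = 2454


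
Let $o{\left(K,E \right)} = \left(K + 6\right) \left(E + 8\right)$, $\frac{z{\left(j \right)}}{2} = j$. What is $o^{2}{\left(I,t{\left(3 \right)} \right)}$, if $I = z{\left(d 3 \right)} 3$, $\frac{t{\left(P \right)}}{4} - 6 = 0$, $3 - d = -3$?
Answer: $13307904$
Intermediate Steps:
$d = 6$ ($d = 3 - -3 = 3 + 3 = 6$)
$t{\left(P \right)} = 24$ ($t{\left(P \right)} = 24 + 4 \cdot 0 = 24 + 0 = 24$)
$z{\left(j \right)} = 2 j$
$I = 108$ ($I = 2 \cdot 6 \cdot 3 \cdot 3 = 2 \cdot 18 \cdot 3 = 36 \cdot 3 = 108$)
$o{\left(K,E \right)} = \left(6 + K\right) \left(8 + E\right)$
$o^{2}{\left(I,t{\left(3 \right)} \right)} = \left(48 + 6 \cdot 24 + 8 \cdot 108 + 24 \cdot 108\right)^{2} = \left(48 + 144 + 864 + 2592\right)^{2} = 3648^{2} = 13307904$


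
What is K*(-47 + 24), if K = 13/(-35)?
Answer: 299/35 ≈ 8.5429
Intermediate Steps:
K = -13/35 (K = 13*(-1/35) = -13/35 ≈ -0.37143)
K*(-47 + 24) = -13*(-47 + 24)/35 = -13/35*(-23) = 299/35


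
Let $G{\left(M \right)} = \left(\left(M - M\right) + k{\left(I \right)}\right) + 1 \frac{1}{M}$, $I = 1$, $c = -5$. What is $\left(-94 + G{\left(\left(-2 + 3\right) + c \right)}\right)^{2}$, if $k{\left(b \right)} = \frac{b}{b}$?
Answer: $\frac{139129}{16} \approx 8695.6$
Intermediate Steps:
$k{\left(b \right)} = 1$
$G{\left(M \right)} = 1 + \frac{1}{M}$ ($G{\left(M \right)} = \left(\left(M - M\right) + 1\right) + 1 \frac{1}{M} = \left(0 + 1\right) + \frac{1}{M} = 1 + \frac{1}{M}$)
$\left(-94 + G{\left(\left(-2 + 3\right) + c \right)}\right)^{2} = \left(-94 + \frac{1 + \left(\left(-2 + 3\right) - 5\right)}{\left(-2 + 3\right) - 5}\right)^{2} = \left(-94 + \frac{1 + \left(1 - 5\right)}{1 - 5}\right)^{2} = \left(-94 + \frac{1 - 4}{-4}\right)^{2} = \left(-94 - - \frac{3}{4}\right)^{2} = \left(-94 + \frac{3}{4}\right)^{2} = \left(- \frac{373}{4}\right)^{2} = \frac{139129}{16}$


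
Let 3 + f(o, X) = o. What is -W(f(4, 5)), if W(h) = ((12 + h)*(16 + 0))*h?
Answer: -208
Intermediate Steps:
f(o, X) = -3 + o
W(h) = h*(192 + 16*h) (W(h) = ((12 + h)*16)*h = (192 + 16*h)*h = h*(192 + 16*h))
-W(f(4, 5)) = -16*(-3 + 4)*(12 + (-3 + 4)) = -16*(12 + 1) = -16*13 = -1*208 = -208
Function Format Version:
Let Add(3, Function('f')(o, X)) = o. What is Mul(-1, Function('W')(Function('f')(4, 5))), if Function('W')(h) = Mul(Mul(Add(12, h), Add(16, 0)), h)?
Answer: -208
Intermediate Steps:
Function('f')(o, X) = Add(-3, o)
Function('W')(h) = Mul(h, Add(192, Mul(16, h))) (Function('W')(h) = Mul(Mul(Add(12, h), 16), h) = Mul(Add(192, Mul(16, h)), h) = Mul(h, Add(192, Mul(16, h))))
Mul(-1, Function('W')(Function('f')(4, 5))) = Mul(-1, Mul(16, Add(-3, 4), Add(12, Add(-3, 4)))) = Mul(-1, Mul(16, 1, Add(12, 1))) = Mul(-1, Mul(16, 1, 13)) = Mul(-1, 208) = -208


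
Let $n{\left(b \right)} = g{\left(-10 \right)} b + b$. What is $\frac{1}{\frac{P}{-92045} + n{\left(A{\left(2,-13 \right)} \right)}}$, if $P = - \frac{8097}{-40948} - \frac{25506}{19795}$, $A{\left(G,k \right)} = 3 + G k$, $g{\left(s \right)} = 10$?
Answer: $- \frac{74608516174700}{18875953708059527} \approx -0.0039526$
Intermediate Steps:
$P = - \frac{884139573}{810565660}$ ($P = \left(-8097\right) \left(- \frac{1}{40948}\right) - \frac{25506}{19795} = \frac{8097}{40948} - \frac{25506}{19795} = - \frac{884139573}{810565660} \approx -1.0908$)
$n{\left(b \right)} = 11 b$ ($n{\left(b \right)} = 10 b + b = 11 b$)
$\frac{1}{\frac{P}{-92045} + n{\left(A{\left(2,-13 \right)} \right)}} = \frac{1}{- \frac{884139573}{810565660 \left(-92045\right)} + 11 \left(3 + 2 \left(-13\right)\right)} = \frac{1}{\left(- \frac{884139573}{810565660}\right) \left(- \frac{1}{92045}\right) + 11 \left(3 - 26\right)} = \frac{1}{\frac{884139573}{74608516174700} + 11 \left(-23\right)} = \frac{1}{\frac{884139573}{74608516174700} - 253} = \frac{1}{- \frac{18875953708059527}{74608516174700}} = - \frac{74608516174700}{18875953708059527}$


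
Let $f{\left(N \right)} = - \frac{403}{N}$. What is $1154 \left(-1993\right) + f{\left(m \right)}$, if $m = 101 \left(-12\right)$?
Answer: $- \frac{2787505061}{1212} \approx -2.2999 \cdot 10^{6}$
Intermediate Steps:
$m = -1212$
$1154 \left(-1993\right) + f{\left(m \right)} = 1154 \left(-1993\right) - \frac{403}{-1212} = -2299922 - - \frac{403}{1212} = -2299922 + \frac{403}{1212} = - \frac{2787505061}{1212}$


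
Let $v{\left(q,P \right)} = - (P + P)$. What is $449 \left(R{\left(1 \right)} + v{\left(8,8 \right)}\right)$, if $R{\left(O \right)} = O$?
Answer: $-6735$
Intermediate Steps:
$v{\left(q,P \right)} = - 2 P$
$449 \left(R{\left(1 \right)} + v{\left(8,8 \right)}\right) = 449 \left(1 - 16\right) = 449 \left(-15\right) = -6735$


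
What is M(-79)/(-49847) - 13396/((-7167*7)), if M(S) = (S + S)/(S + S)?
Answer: 95385749/357253449 ≈ 0.26700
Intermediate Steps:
M(S) = 1 (M(S) = (2*S)/((2*S)) = (2*S)*(1/(2*S)) = 1)
M(-79)/(-49847) - 13396/((-7167*7)) = 1/(-49847) - 13396/((-7167*7)) = 1*(-1/49847) - 13396/(-50169) = -1/49847 - 13396*(-1/50169) = -1/49847 + 13396/50169 = 95385749/357253449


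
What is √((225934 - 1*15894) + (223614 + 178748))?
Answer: 7*√12498 ≈ 782.56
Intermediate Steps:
√((225934 - 1*15894) + (223614 + 178748)) = √((225934 - 15894) + 402362) = √(210040 + 402362) = √612402 = 7*√12498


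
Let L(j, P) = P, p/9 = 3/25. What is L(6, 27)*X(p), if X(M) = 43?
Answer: 1161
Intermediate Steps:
p = 27/25 (p = 9*(3/25) = 27/25 ≈ 1.0800)
L(6, 27)*X(p) = 27*43 = 1161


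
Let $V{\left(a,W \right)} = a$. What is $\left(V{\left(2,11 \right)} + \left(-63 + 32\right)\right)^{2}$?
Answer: $841$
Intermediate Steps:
$\left(V{\left(2,11 \right)} + \left(-63 + 32\right)\right)^{2} = \left(2 + \left(-63 + 32\right)\right)^{2} = \left(2 - 31\right)^{2} = \left(-29\right)^{2} = 841$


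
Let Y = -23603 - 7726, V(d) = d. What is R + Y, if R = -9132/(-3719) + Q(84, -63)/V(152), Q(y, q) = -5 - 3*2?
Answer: -17708560597/565288 ≈ -31327.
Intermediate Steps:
Q(y, q) = -11 (Q(y, q) = -5 - 6 = -11)
Y = -31329
R = 1347155/565288 (R = -9132/(-3719) - 11/152 = -9132*(-1/3719) - 11*1/152 = 9132/3719 - 11/152 = 1347155/565288 ≈ 2.3831)
R + Y = 1347155/565288 - 31329 = -17708560597/565288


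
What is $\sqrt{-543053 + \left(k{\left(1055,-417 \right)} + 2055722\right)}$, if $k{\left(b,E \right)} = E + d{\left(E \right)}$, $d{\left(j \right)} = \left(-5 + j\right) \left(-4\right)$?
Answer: $2 \sqrt{378485} \approx 1230.4$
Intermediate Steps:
$d{\left(j \right)} = 20 - 4 j$
$k{\left(b,E \right)} = 20 - 3 E$ ($k{\left(b,E \right)} = E - \left(-20 + 4 E\right) = 20 - 3 E$)
$\sqrt{-543053 + \left(k{\left(1055,-417 \right)} + 2055722\right)} = \sqrt{-543053 + \left(\left(20 - -1251\right) + 2055722\right)} = \sqrt{-543053 + \left(\left(20 + 1251\right) + 2055722\right)} = \sqrt{-543053 + \left(1271 + 2055722\right)} = \sqrt{-543053 + 2056993} = \sqrt{1513940} = 2 \sqrt{378485}$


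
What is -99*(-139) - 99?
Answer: 13662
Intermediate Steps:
-99*(-139) - 99 = 13761 - 99 = 13662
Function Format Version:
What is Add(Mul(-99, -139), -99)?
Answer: 13662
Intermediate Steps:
Add(Mul(-99, -139), -99) = Add(13761, -99) = 13662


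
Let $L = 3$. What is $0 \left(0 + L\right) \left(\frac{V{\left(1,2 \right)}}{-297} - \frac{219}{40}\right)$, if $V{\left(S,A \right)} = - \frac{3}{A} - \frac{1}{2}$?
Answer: $0$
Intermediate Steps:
$V{\left(S,A \right)} = - \frac{1}{2} - \frac{3}{A}$ ($V{\left(S,A \right)} = - \frac{3}{A} - \frac{1}{2} = - \frac{1}{2} - \frac{3}{A}$)
$0 \left(0 + L\right) \left(\frac{V{\left(1,2 \right)}}{-297} - \frac{219}{40}\right) = 0 \left(0 + 3\right) \left(\frac{\frac{1}{2} \cdot \frac{1}{2} \left(-6 - 2\right)}{-297} - \frac{219}{40}\right) = 0 \cdot 3 \left(\frac{1}{2} \cdot \frac{1}{2} \left(-6 - 2\right) \left(- \frac{1}{297}\right) - \frac{219}{40}\right) = 0 \left(\frac{1}{2} \cdot \frac{1}{2} \left(-8\right) \left(- \frac{1}{297}\right) - \frac{219}{40}\right) = 0 \left(\left(-2\right) \left(- \frac{1}{297}\right) - \frac{219}{40}\right) = 0 \left(\frac{2}{297} - \frac{219}{40}\right) = 0 \left(- \frac{64963}{11880}\right) = 0$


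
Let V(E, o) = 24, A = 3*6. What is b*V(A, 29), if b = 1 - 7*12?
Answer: -1992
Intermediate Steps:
A = 18
b = -83 (b = 1 - 84 = -83)
b*V(A, 29) = -83*24 = -1992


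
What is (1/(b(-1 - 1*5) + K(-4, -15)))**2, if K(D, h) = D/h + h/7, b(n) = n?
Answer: 11025/683929 ≈ 0.016120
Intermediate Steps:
K(D, h) = h/7 + D/h (K(D, h) = D/h + h*(1/7) = D/h + h/7 = h/7 + D/h)
(1/(b(-1 - 1*5) + K(-4, -15)))**2 = (1/((-1 - 1*5) + ((1/7)*(-15) - 4/(-15))))**2 = (1/((-1 - 5) + (-15/7 - 4*(-1/15))))**2 = (1/(-6 + (-15/7 + 4/15)))**2 = (1/(-6 - 197/105))**2 = (1/(-827/105))**2 = (-105/827)**2 = 11025/683929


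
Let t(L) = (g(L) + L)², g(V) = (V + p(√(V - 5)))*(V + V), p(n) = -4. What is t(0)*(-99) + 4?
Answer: 4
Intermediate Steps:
g(V) = 2*V*(-4 + V) (g(V) = (V - 4)*(V + V) = (-4 + V)*(2*V) = 2*V*(-4 + V))
t(L) = (L + 2*L*(-4 + L))² (t(L) = (2*L*(-4 + L) + L)² = (L + 2*L*(-4 + L))²)
t(0)*(-99) + 4 = (0²*(-7 + 2*0)²)*(-99) + 4 = (0*(-7 + 0)²)*(-99) + 4 = (0*(-7)²)*(-99) + 4 = (0*49)*(-99) + 4 = 0*(-99) + 4 = 0 + 4 = 4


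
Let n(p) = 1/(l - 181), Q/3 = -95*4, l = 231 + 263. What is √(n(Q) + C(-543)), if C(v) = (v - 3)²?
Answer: √29206126717/313 ≈ 546.00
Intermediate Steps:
l = 494
C(v) = (-3 + v)²
Q = -1140 (Q = 3*(-95*4) = 3*(-380) = -1140)
n(p) = 1/313 (n(p) = 1/(494 - 181) = 1/313)
√(n(Q) + C(-543)) = √(1/313 + (-3 - 543)²) = √(1/313 + (-546)²) = √(1/313 + 298116) = √(93310309/313) = √29206126717/313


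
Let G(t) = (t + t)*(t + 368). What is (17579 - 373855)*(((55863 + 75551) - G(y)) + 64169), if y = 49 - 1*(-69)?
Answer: -28818096812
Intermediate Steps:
y = 118 (y = 49 + 69 = 118)
G(t) = 2*t*(368 + t) (G(t) = (2*t)*(368 + t) = 2*t*(368 + t))
(17579 - 373855)*(((55863 + 75551) - G(y)) + 64169) = (17579 - 373855)*(((55863 + 75551) - 2*118*(368 + 118)) + 64169) = -356276*((131414 - 2*118*486) + 64169) = -356276*((131414 - 1*114696) + 64169) = -356276*((131414 - 114696) + 64169) = -356276*(16718 + 64169) = -356276*80887 = -28818096812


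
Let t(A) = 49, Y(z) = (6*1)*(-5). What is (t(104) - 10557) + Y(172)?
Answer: -10538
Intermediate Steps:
Y(z) = -30 (Y(z) = 6*(-5) = -30)
(t(104) - 10557) + Y(172) = (49 - 10557) - 30 = -10508 - 30 = -10538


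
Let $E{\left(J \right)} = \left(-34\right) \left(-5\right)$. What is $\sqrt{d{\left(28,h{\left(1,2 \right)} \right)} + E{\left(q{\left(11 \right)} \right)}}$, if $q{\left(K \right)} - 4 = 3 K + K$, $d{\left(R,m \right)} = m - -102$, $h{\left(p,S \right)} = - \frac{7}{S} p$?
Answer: $\frac{\sqrt{1074}}{2} \approx 16.386$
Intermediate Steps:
$h{\left(p,S \right)} = - \frac{7 p}{S}$
$d{\left(R,m \right)} = 102 + m$ ($d{\left(R,m \right)} = m + 102 = 102 + m$)
$q{\left(K \right)} = 4 + 4 K$ ($q{\left(K \right)} = 4 + \left(3 K + K\right) = 4 + 4 K$)
$E{\left(J \right)} = 170$
$\sqrt{d{\left(28,h{\left(1,2 \right)} \right)} + E{\left(q{\left(11 \right)} \right)}} = \sqrt{\left(102 - \frac{7}{2}\right) + 170} = \sqrt{\frac{197}{2} + 170} = \sqrt{\frac{537}{2}} = \frac{\sqrt{1074}}{2}$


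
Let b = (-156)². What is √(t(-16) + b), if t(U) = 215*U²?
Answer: 44*√41 ≈ 281.74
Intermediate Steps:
b = 24336
√(t(-16) + b) = √(215*(-16)² + 24336) = √(215*256 + 24336) = √(55040 + 24336) = √79376 = 44*√41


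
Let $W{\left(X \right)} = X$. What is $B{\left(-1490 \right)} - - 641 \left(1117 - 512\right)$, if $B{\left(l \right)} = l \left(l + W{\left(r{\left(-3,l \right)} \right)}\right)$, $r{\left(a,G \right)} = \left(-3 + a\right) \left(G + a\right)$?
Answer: $-10739515$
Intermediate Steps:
$B{\left(l \right)} = l \left(18 - 5 l\right)$ ($B{\left(l \right)} = l \left(l - \left(-9 - 9 + 3 l - l \left(-3\right)\right)\right) = l \left(l + \left(9 - 3 l + 9 - 3 l\right)\right) = l \left(l - \left(-18 + 6 l\right)\right) = l \left(18 - 5 l\right)$)
$B{\left(-1490 \right)} - - 641 \left(1117 - 512\right) = - 1490 \left(18 - -7450\right) - - 641 \left(1117 - 512\right) = - 1490 \left(18 + 7450\right) - \left(-641\right) 605 = \left(-1490\right) 7468 - -387805 = -11127320 + 387805 = -10739515$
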